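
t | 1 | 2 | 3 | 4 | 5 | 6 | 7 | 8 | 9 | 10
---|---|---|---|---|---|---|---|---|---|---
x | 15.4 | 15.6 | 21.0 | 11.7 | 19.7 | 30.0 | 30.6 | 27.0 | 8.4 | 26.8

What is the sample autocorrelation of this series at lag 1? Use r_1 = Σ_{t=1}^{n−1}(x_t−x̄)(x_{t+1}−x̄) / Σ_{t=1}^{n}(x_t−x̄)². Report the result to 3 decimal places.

0.044

Mean x̄ = (15.4 + 15.6 + 21.0 + 11.7 + 19.7 + 30.0 + 30.6 + 27.0 + 8.4 + 26.8)/10 = 20.6200
Numerator Σ_{t=1}^{9}(x_t−x̄)(x_{t+1}−x̄) = 24.2856
Denominator Σ(x_t−x̄)² = 548.8160
r_1 = 24.2856 / 548.8160 = 0.044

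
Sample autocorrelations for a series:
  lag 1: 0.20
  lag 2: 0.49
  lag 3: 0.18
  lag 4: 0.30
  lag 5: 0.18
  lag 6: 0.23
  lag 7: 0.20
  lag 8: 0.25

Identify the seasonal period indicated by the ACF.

The largest autocorrelation is r_2 = 0.49, with weaker echoes at lags 4 (0.30), 6 (0.23) and 8 (0.25); the remaining lags stay at or below 0.20.
The dominant spike at lag 2 indicates a seasonal period of 2.

2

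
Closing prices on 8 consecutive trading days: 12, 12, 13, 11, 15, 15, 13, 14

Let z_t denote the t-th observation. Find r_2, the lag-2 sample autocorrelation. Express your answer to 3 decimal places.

-0.019

Mean z̄ = (12 + 12 + 13 + 11 + 15 + 15 + 13 + 14)/8 = 13.1250
Deviations from mean: -1.1250, -1.1250, -0.1250, -2.1250, 1.8750, 1.8750, -0.1250, 0.8750
Σ(z_t−z̄)(z_{t+2}−z̄) = (0.1406) + (2.3906) + (-0.2344) + (-3.9844) + (-0.2344) + (1.6406) = -0.2813
Denominator Σ(z_t−z̄)² = 14.8750
r_2 = -0.2813 / 14.8750 = -0.019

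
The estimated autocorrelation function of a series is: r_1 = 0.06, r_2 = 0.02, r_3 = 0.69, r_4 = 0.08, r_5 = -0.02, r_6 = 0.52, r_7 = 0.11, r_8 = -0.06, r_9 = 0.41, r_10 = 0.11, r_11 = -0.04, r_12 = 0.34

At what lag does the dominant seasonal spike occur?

The largest autocorrelation is r_3 = 0.69, with weaker echoes at lags 6 (0.52), 9 (0.41) and 12 (0.34); the remaining lags stay at or below 0.11.
The dominant spike at lag 3 indicates a seasonal period of 3.

3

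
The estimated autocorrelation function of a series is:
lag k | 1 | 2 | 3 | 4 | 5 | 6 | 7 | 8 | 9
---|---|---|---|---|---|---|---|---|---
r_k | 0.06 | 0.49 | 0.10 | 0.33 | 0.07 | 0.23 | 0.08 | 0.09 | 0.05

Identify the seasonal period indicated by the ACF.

The largest autocorrelation is r_2 = 0.49, with weaker echoes at lags 4 (0.33) and 6 (0.23); the remaining lags stay at or below 0.10.
The dominant spike at lag 2 indicates a seasonal period of 2.

2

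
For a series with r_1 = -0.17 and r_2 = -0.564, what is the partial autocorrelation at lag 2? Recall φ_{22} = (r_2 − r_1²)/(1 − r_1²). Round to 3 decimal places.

φ_{22} = (r_2 − r_1²) / (1 − r_1²)
r_1² = (-0.17)² = 0.0289
Numerator = -0.564 − 0.0289 = -0.5929; denominator = 1 − 0.0289 = 0.9711
φ_{22} = -0.5929 / 0.9711 = -0.611

-0.611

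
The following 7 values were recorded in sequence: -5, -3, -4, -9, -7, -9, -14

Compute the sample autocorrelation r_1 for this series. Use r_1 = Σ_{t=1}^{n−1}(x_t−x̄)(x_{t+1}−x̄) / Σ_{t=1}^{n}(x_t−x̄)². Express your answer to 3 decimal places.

0.337

Mean x̄ = (-5 − 3 − 4 − 9 − 7 − 9 − 14)/7 = -7.2857
Deviations from mean: 2.2857, 4.2857, 3.2857, -1.7143, 0.2857, -1.7143, -6.7143
Σ(x_t−x̄)(x_{t+1}−x̄) = (9.7959) + (14.0816) + (-5.6327) + (-0.4898) + (-0.4898) + (11.5102) = 28.7755
Denominator Σ(x_t−x̄)² = 85.4286
r_1 = 28.7755 / 85.4286 = 0.337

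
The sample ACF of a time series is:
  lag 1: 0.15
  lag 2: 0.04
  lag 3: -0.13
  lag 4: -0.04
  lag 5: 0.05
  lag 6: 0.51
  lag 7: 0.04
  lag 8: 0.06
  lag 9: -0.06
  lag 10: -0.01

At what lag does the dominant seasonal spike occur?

The largest autocorrelation is r_6 = 0.51; the remaining lags stay at or below 0.15.
The dominant spike at lag 6 indicates a seasonal period of 6.

6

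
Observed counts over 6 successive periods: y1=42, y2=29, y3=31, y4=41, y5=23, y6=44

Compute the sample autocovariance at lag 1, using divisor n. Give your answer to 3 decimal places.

-37.000

Mean ȳ = (42 + 29 + 31 + 41 + 23 + 44)/6 = 35.0000
Σ_{t=1}^{5}(y_t−ȳ)(y_{t+1}−ȳ) = -222.0000
γ_1 = -222.0000 / 6 = -37.000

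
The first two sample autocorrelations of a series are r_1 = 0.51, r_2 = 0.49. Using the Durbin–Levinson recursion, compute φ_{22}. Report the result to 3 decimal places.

φ_{22} = (r_2 − r_1²) / (1 − r_1²)
r_1² = (0.51)² = 0.2601
Numerator = 0.49 − 0.2601 = 0.2299; denominator = 1 − 0.2601 = 0.7399
φ_{22} = 0.2299 / 0.7399 = 0.311

0.311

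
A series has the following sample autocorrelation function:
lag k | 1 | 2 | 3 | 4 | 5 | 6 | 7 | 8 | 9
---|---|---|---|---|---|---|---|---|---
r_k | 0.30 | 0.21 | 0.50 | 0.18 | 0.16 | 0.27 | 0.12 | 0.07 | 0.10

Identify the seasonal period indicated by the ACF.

3

The largest autocorrelation is r_3 = 0.50; the remaining lags stay at or below 0.30. The elevated value at lag 1 (0.30), dropping to 0.21 at lag 2, reflects decaying short-term dependence rather than seasonality.
The dominant spike at lag 3 indicates a seasonal period of 3.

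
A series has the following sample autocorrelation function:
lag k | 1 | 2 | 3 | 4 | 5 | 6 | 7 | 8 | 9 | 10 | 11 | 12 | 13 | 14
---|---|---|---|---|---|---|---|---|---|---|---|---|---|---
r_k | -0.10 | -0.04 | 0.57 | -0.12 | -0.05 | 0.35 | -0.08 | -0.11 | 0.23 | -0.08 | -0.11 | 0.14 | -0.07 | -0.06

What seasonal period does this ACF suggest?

3

The largest autocorrelation is r_3 = 0.57, with weaker echoes at lags 6 (0.35) and 9 (0.23); the remaining lags stay at or below 0.14.
The dominant spike at lag 3 indicates a seasonal period of 3.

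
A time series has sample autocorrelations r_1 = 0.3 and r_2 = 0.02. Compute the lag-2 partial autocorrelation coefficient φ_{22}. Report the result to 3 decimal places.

φ_{22} = (r_2 − r_1²) / (1 − r_1²)
r_1² = (0.3)² = 0.09
Numerator = 0.02 − 0.0900 = -0.0700; denominator = 1 − 0.0900 = 0.9100
φ_{22} = -0.0700 / 0.9100 = -0.077

-0.077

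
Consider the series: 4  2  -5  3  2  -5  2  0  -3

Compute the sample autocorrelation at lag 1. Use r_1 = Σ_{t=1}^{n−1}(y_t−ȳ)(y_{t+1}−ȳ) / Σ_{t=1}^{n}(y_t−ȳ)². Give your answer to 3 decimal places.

-0.323

Mean ȳ = (4 + 2 − 5 + 3 + 2 − 5 + 2 + 0 − 3)/9 = 0.0000
Numerator Σ_{t=1}^{8}(y_t−ȳ)(y_{t+1}−ȳ) = -31.0000
Denominator Σ(y_t−ȳ)² = 96.0000
r_1 = -31.0000 / 96.0000 = -0.323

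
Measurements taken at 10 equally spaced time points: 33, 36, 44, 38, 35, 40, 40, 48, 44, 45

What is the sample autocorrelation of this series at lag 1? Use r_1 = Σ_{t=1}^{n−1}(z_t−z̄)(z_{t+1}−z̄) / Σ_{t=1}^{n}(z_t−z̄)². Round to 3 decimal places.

Mean z̄ = (33 + 36 + 44 + 38 + 35 + 40 + 40 + 48 + 44 + 45)/10 = 40.3000
Numerator Σ_{t=1}^{9}(z_t−z̄)(z_{t+1}−z̄) = 64.4100
Denominator Σ(z_t−z̄)² = 214.1000
r_1 = 64.4100 / 214.1000 = 0.301

0.301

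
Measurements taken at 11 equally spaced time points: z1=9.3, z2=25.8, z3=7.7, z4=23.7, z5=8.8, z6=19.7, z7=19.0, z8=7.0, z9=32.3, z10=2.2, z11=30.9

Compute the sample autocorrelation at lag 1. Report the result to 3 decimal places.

-0.814

Mean z̄ = (9.3 + 25.8 + 7.7 + 23.7 + 8.8 + 19.7 + 19.0 + 7.0 + 32.3 + 2.2 + 30.9)/11 = 16.9455
Numerator Σ_{t=1}^{10}(z_t−z̄)(z_{t+1}−z̄) = -889.1239
Denominator Σ(z_t−z̄)² = 1092.9473
r_1 = -889.1239 / 1092.9473 = -0.814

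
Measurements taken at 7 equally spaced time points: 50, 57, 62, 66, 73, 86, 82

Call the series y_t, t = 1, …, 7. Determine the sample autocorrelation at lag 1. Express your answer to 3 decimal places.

0.590

Mean ȳ = (50 + 57 + 62 + 66 + 73 + 86 + 82)/7 = 68.0000
Deviations from mean: -18.0000, -11.0000, -6.0000, -2.0000, 5.0000, 18.0000, 14.0000
Σ(y_t−ȳ)(y_{t+1}−ȳ) = (198.0000) + (66.0000) + (12.0000) + (-10.0000) + (90.0000) + (252.0000) = 608.0000
Denominator Σ(y_t−ȳ)² = 1030.0000
r_1 = 608.0000 / 1030.0000 = 0.590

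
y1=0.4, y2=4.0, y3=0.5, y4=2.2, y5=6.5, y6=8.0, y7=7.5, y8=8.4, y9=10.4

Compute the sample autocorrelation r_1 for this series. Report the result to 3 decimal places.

0.517

Mean ȳ = (0.4 + 4.0 + 0.5 + 2.2 + 6.5 + 8.0 + 7.5 + 8.4 + 10.4)/9 = 5.3222
Numerator Σ_{t=1}^{8}(y_t−ȳ)(y_{t+1}−ȳ) = 55.5795
Denominator Σ(y_t−ȳ)² = 107.5356
r_1 = 55.5795 / 107.5356 = 0.517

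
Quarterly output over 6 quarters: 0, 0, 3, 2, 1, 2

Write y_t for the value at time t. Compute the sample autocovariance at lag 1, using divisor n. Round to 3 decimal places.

Mean ȳ = (0 + 0 + 3 + 2 + 1 + 2)/6 = 1.3333
Deviations: -1.3333, -1.3333, 1.6667, 0.6667, -0.3333, 0.6667
Σ_{t=1}^{5}(y_t−ȳ)(y_{t+1}−ȳ) = 0.2222
γ_1 = 0.2222 / 6 = 0.037

0.037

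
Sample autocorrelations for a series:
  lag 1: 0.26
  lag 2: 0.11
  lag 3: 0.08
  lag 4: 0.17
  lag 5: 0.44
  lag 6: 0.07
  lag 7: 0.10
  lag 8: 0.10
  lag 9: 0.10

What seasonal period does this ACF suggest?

5

The largest autocorrelation is r_5 = 0.44; the remaining lags stay at or below 0.26. The elevated value at lag 1 (0.26), dropping to 0.11 at lag 2, reflects decaying short-term dependence rather than seasonality.
The dominant spike at lag 5 indicates a seasonal period of 5.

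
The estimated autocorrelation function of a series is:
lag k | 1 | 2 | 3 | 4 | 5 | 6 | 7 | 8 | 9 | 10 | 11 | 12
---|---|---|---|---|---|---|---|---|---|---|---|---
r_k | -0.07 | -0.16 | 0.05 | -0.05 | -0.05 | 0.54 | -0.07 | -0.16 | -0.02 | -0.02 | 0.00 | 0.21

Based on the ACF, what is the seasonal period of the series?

The largest autocorrelation is r_6 = 0.54, with a weaker echo at lag 12 (0.21); the remaining lags stay at or below 0.05.
The dominant spike at lag 6 indicates a seasonal period of 6.

6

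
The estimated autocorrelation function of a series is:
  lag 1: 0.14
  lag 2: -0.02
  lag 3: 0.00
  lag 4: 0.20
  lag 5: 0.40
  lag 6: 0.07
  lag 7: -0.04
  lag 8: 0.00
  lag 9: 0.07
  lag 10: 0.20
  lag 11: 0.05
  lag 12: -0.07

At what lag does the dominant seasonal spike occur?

5

The largest autocorrelation is r_5 = 0.40; the remaining lags stay at or below 0.20.
The dominant spike at lag 5 indicates a seasonal period of 5.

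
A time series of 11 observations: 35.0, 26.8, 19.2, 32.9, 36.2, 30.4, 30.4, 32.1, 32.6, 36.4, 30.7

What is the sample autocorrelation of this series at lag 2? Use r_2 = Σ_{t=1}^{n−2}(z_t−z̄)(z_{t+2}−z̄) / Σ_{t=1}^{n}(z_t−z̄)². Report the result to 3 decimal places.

Mean z̄ = (35.0 + 26.8 + 19.2 + 32.9 + 36.2 + 30.4 + 30.4 + 32.1 + 32.6 + 36.4 + 30.7)/11 = 31.1545
Numerator Σ_{t=1}^{9}(z_t−z̄)(z_{t+2}−z̄) = -116.5132
Denominator Σ(z_t−z̄)² = 237.0073
r_2 = -116.5132 / 237.0073 = -0.492

-0.492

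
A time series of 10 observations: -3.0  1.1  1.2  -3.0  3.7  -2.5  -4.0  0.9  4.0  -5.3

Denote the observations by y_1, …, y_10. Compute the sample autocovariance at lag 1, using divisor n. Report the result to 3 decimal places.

Mean ȳ = (-3.0 + 1.1 + 1.2 − 3.0 + 3.7 − 2.5 − 4.0 + 0.9 + 4.0 − 5.3)/10 = -0.6900
Σ_{t=1}^{9}(y_t−ȳ)(y_{t+1}−ȳ) = -36.6401
γ_1 = -36.6401 / 10 = -3.664

-3.664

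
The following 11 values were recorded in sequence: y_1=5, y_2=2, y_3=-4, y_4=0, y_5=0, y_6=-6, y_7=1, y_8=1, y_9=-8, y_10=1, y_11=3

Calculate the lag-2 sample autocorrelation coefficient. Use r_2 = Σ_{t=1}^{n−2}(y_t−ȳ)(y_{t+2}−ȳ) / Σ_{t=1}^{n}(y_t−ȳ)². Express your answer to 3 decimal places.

Mean ȳ = (5 + 2 − 4 + 0 + 0 − 6 + 1 + 1 − 8 + 1 + 3)/11 = -0.4545
Numerator Σ_{t=1}^{9}(y_t−ȳ)(y_{t+2}−ȳ) = -64.6860
Denominator Σ(y_t−ȳ)² = 154.7273
r_2 = -64.6860 / 154.7273 = -0.418

-0.418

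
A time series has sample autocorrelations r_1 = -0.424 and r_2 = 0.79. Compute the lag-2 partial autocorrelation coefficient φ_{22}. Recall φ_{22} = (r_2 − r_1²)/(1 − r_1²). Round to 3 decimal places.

0.744

φ_{22} = (r_2 − r_1²) / (1 − r_1²)
r_1² = (-0.424)² = 0.179776
Numerator = 0.79 − 0.1798 = 0.6102; denominator = 1 − 0.1798 = 0.8202
φ_{22} = 0.6102 / 0.8202 = 0.744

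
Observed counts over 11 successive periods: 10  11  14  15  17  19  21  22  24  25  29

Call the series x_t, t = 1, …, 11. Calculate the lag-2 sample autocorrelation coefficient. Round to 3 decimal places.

Mean x̄ = (10 + 11 + 14 + 15 + 17 + 19 + 21 + 22 + 24 + 25 + 29)/11 = 18.8182
Numerator Σ_{t=1}^{9}(x_t−x̄)(x_{t+2}−x̄) = 160.7521
Denominator Σ(x_t−x̄)² = 363.6364
r_2 = 160.7521 / 363.6364 = 0.442

0.442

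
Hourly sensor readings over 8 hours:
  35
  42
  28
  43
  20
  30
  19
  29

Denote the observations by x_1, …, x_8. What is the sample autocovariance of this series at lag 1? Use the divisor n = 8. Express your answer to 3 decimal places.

Mean x̄ = (35 + 42 + 28 + 43 + 20 + 30 + 19 + 29)/8 = 30.7500
Deviations: 4.2500, 11.2500, -2.7500, 12.2500, -10.7500, -0.7500, -11.7500, -1.7500
Σ_{t=1}^{7}(x_t−x̄)(x_{t+1}−x̄) = -111.0625
γ_1 = -111.0625 / 8 = -13.883

-13.883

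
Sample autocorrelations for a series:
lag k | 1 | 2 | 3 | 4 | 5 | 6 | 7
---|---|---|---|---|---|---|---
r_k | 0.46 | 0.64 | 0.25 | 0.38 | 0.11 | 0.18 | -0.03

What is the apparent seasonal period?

The largest autocorrelation is r_2 = 0.64; the remaining lags stay at or below 0.46.
The dominant spike at lag 2 indicates a seasonal period of 2.

2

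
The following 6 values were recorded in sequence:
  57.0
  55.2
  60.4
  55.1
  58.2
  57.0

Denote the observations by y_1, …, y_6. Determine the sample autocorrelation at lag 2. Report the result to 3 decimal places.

0.367

Mean ȳ = (57.0 + 55.2 + 60.4 + 55.1 + 58.2 + 57.0)/6 = 57.1500
Deviations from mean: -0.1500, -1.9500, 3.2500, -2.0500, 1.0500, -0.1500
Σ(y_t−ȳ)(y_{t+2}−ȳ) = (-0.4875) + (3.9975) + (3.4125) + (0.3075) = 7.2300
Denominator Σ(y_t−ȳ)² = 19.7150
r_2 = 7.2300 / 19.7150 = 0.367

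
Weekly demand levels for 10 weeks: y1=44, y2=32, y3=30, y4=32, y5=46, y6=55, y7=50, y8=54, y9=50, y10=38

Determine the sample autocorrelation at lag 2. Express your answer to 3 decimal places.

Mean ȳ = (44 + 32 + 30 + 32 + 46 + 55 + 50 + 54 + 50 + 38)/10 = 43.1000
Numerator Σ_{t=1}^{8}(y_t−ȳ)(y_{t+2}−ȳ) = 83.0800
Denominator Σ(y_t−ȳ)² = 808.9000
r_2 = 83.0800 / 808.9000 = 0.103

0.103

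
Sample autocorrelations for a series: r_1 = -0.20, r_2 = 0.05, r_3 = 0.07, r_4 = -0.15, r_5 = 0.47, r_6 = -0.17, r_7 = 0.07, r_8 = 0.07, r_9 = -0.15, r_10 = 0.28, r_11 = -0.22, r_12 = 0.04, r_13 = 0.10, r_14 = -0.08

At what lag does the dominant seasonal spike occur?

5

The largest autocorrelation is r_5 = 0.47, with a weaker echo at lag 10 (0.28); the remaining lags stay at or below 0.10.
The dominant spike at lag 5 indicates a seasonal period of 5.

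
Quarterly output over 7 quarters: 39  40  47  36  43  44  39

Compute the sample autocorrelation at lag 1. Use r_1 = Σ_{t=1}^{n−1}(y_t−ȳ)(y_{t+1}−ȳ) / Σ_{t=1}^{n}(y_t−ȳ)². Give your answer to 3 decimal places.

-0.540

Mean ȳ = (39 + 40 + 47 + 36 + 43 + 44 + 39)/7 = 41.1429
Deviations from mean: -2.1429, -1.1429, 5.8571, -5.1429, 1.8571, 2.8571, -2.1429
Σ(y_t−ȳ)(y_{t+1}−ȳ) = (2.4490) + (-6.6939) + (-30.1224) + (-9.5510) + (5.3061) + (-6.1224) = -44.7347
Denominator Σ(y_t−ȳ)² = 82.8571
r_1 = -44.7347 / 82.8571 = -0.540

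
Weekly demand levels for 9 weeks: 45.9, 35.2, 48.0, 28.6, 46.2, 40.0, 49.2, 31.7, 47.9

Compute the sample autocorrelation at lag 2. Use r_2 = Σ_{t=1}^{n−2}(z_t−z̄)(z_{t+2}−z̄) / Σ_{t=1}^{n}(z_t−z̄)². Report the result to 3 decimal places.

0.533

Mean z̄ = (45.9 + 35.2 + 48.0 + 28.6 + 46.2 + 40.0 + 49.2 + 31.7 + 47.9)/9 = 41.4111
Σ(z_t−z̄)(z_{t+2}−z̄) = (29.5768) + (79.5712) + (31.5535) + (18.0779) + (37.3001) + (13.7035) + (50.5412) = 260.3242
Denominator Σ(z_t−z̄)² = 488.2689
r_2 = 260.3242 / 488.2689 = 0.533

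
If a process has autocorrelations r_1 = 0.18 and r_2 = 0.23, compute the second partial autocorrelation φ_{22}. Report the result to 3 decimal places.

φ_{22} = (r_2 − r_1²) / (1 − r_1²)
r_1² = (0.18)² = 0.0324
Numerator = 0.23 − 0.0324 = 0.1976; denominator = 1 − 0.0324 = 0.9676
φ_{22} = 0.1976 / 0.9676 = 0.204

0.204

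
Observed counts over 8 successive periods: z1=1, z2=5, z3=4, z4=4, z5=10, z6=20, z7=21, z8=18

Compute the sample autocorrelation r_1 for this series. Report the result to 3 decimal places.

Mean z̄ = (1 + 5 + 4 + 4 + 10 + 20 + 21 + 18)/8 = 10.3750
Deviations from mean: -9.3750, -5.3750, -6.3750, -6.3750, -0.3750, 9.6250, 10.6250, 7.6250
Σ(z_t−z̄)(z_{t+1}−z̄) = (50.3906) + (34.2656) + (40.6406) + (2.3906) + (-3.6094) + (102.2656) + (81.0156) = 307.3594
Denominator Σ(z_t−z̄)² = 461.8750
r_1 = 307.3594 / 461.8750 = 0.665

0.665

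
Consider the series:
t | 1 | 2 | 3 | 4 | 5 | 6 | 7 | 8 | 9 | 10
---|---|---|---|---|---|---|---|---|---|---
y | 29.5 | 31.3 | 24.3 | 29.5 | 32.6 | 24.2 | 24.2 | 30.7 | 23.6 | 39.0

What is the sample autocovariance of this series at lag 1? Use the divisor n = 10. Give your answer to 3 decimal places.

-7.708

Mean ȳ = (29.5 + 31.3 + 24.3 + 29.5 + 32.6 + 24.2 + 24.2 + 30.7 + 23.6 + 39.0)/10 = 28.8900
Σ_{t=1}^{9}(y_t−ȳ)(y_{t+1}−ȳ) = -77.0781
γ_1 = -77.0781 / 10 = -7.708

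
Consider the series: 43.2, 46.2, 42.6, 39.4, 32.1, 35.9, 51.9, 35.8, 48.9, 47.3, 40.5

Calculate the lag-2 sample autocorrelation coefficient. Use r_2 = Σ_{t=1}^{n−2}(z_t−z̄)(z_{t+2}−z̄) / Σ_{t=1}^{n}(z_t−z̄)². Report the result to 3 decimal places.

-0.091

Mean z̄ = (43.2 + 46.2 + 42.6 + 39.4 + 32.1 + 35.9 + 51.9 + 35.8 + 48.9 + 47.3 + 40.5)/11 = 42.1636
Numerator Σ_{t=1}^{9}(z_t−z̄)(z_{t+2}−z̄) = -34.2126
Denominator Σ(z_t−z̄)² = 375.5255
r_2 = -34.2126 / 375.5255 = -0.091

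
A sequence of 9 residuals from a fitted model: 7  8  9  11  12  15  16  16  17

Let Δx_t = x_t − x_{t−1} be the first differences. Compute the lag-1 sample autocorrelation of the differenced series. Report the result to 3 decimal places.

-0.102

First differences Δx: 1, 1, 2, 1, 3, 1, 0, 1
Mean of differences = 1.2500
Numerator Σ(Δx_t−Δx̄)(Δx_{t+1}−Δx̄) = -0.5625
Denominator Σ(Δx_t−Δx̄)² = 5.5000
r_1(Δx) = -0.5625 / 5.5000 = -0.102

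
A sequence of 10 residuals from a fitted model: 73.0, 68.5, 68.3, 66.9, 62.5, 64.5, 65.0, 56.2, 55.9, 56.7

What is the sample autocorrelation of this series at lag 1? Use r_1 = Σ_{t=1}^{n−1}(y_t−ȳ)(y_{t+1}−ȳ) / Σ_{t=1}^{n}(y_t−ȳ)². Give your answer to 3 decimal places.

Mean ȳ = (73.0 + 68.5 + 68.3 + 66.9 + 62.5 + 64.5 + 65.0 + 56.2 + 55.9 + 56.7)/10 = 63.7500
Numerator Σ_{t=1}^{9}(y_t−ȳ)(y_{t+1}−ȳ) = 181.1175
Denominator Σ(y_t−ȳ)² = 310.7650
r_1 = 181.1175 / 310.7650 = 0.583

0.583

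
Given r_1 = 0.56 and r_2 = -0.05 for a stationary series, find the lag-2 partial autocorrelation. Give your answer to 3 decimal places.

φ_{22} = (r_2 − r_1²) / (1 − r_1²)
r_1² = (0.56)² = 0.3136
Numerator = -0.05 − 0.3136 = -0.3636; denominator = 1 − 0.3136 = 0.6864
φ_{22} = -0.3636 / 0.6864 = -0.530

-0.530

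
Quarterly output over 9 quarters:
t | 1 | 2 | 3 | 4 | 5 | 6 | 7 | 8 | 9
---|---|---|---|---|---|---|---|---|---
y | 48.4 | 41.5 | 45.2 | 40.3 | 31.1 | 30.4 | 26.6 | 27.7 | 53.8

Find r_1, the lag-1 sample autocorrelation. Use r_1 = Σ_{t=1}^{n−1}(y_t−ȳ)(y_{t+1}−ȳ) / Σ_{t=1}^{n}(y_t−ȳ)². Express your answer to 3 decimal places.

0.213

Mean ȳ = (48.4 + 41.5 + 45.2 + 40.3 + 31.1 + 30.4 + 26.6 + 27.7 + 53.8)/9 = 38.3333
Numerator Σ_{t=1}^{8}(y_t−ȳ)(y_{t+1}−ȳ) = 163.6722
Denominator Σ(y_t−ȳ)² = 767.6000
r_1 = 163.6722 / 767.6000 = 0.213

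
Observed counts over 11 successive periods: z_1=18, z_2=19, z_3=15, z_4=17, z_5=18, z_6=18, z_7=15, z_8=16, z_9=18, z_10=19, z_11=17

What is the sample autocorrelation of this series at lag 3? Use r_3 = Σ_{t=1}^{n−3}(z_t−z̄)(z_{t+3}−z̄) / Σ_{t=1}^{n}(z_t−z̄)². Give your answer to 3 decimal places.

Mean z̄ = (18 + 19 + 15 + 17 + 18 + 18 + 15 + 16 + 18 + 19 + 17)/11 = 17.2727
Numerator Σ_{t=1}^{8}(z_t−z̄)(z_{t+3}−z̄) = -3.9504
Denominator Σ(z_t−z̄)² = 20.1818
r_3 = -3.9504 / 20.1818 = -0.196

-0.196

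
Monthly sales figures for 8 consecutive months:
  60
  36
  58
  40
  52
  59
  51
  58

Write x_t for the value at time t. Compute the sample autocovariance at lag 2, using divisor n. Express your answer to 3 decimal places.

Mean x̄ = (60 + 36 + 58 + 40 + 52 + 59 + 51 + 58)/8 = 51.7500
Σ_{t=1}^{6}(x_t−x̄)(x_{t+2}−x̄) = 198.1250
γ_2 = 198.1250 / 8 = 24.766

24.766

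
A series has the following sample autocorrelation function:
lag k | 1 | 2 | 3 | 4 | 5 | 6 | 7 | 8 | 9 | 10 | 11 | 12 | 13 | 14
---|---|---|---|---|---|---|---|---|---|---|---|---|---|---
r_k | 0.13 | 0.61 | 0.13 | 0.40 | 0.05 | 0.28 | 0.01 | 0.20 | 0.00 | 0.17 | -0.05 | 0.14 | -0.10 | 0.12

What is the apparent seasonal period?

2

The largest autocorrelation is r_2 = 0.61, with weaker echoes at lags 4 (0.40), 6 (0.28), 8 (0.20) and 10 (0.17); the remaining lags stay at or below 0.14.
The dominant spike at lag 2 indicates a seasonal period of 2.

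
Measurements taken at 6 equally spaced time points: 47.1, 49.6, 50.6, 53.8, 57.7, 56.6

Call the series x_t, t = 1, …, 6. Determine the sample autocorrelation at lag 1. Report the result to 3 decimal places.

Mean x̄ = (47.1 + 49.6 + 50.6 + 53.8 + 57.7 + 56.6)/6 = 52.5667
Deviations from mean: -5.4667, -2.9667, -1.9667, 1.2333, 5.1333, 4.0333
Numerator Σ_{t=1}^{5}(x_t−x̄)(x_{t+1}−x̄) = 46.6622
Denominator Σ(x_t−x̄)² = 86.6933
r_1 = 46.6622 / 86.6933 = 0.538

0.538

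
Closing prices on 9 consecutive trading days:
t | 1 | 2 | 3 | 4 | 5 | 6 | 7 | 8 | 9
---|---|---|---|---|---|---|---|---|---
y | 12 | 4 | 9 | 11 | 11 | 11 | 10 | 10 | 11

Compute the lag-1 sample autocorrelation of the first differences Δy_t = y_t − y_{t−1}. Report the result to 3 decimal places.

-0.308

First differences Δy: -8, 5, 2, 0, 0, -1, 0, 1
Mean of differences = -0.1250
Numerator Σ(Δy_t−Δȳ)(Δy_{t+1}−Δȳ) = -29.2656
Denominator Σ(Δy_t−Δȳ)² = 94.8750
r_1(Δy) = -29.2656 / 94.8750 = -0.308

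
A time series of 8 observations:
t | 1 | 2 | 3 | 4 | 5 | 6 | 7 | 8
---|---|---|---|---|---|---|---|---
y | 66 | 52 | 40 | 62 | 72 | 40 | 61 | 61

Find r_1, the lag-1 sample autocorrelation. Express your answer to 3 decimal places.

Mean ȳ = (66 + 52 + 40 + 62 + 72 + 40 + 61 + 61)/8 = 56.7500
Deviations from mean: 9.2500, -4.7500, -16.7500, 5.2500, 15.2500, -16.7500, 4.2500, 4.2500
Σ(y_t−ȳ)(y_{t+1}−ȳ) = (-43.9375) + (79.5625) + (-87.9375) + (80.0625) + (-255.4375) + (-71.1875) + (18.0625) = -280.8125
Denominator Σ(y_t−ȳ)² = 965.5000
r_1 = -280.8125 / 965.5000 = -0.291

-0.291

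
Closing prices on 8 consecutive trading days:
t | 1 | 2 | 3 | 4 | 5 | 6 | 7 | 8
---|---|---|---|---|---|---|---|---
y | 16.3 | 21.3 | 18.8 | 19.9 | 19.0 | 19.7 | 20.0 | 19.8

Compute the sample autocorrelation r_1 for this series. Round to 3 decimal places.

Mean ȳ = (16.3 + 21.3 + 18.8 + 19.9 + 19.0 + 19.7 + 20.0 + 19.8)/8 = 19.3500
Deviations from mean: -3.0500, 1.9500, -0.5500, 0.5500, -0.3500, 0.3500, 0.6500, 0.4500
Numerator Σ_{t=1}^{7}(y_t−ȳ)(y_{t+1}−ȳ) = -7.1175
Denominator Σ(y_t−ȳ)² = 14.5800
r_1 = -7.1175 / 14.5800 = -0.488

-0.488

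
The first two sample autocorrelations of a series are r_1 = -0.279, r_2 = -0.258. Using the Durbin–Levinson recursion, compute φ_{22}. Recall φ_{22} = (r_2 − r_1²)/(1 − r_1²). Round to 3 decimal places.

-0.364

φ_{22} = (r_2 − r_1²) / (1 − r_1²)
r_1² = (-0.279)² = 0.077841
Numerator = -0.258 − 0.0778 = -0.3358; denominator = 1 − 0.0778 = 0.9222
φ_{22} = -0.3358 / 0.9222 = -0.364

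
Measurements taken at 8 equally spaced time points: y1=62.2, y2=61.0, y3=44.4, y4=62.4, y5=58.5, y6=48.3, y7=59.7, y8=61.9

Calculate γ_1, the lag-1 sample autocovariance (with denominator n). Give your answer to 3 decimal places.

Mean ȳ = (62.2 + 61.0 + 44.4 + 62.4 + 58.5 + 48.3 + 59.7 + 61.9)/8 = 57.3000
Σ_{t=1}^{7}(y_t−ȳ)(y_{t+1}−ȳ) = -110.6300
γ_1 = -110.6300 / 8 = -13.829

-13.829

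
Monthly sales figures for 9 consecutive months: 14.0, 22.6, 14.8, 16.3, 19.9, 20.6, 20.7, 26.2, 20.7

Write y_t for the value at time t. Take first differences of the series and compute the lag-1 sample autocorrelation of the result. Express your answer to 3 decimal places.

-0.507

First differences Δy: 8.6, -7.8, 1.5, 3.6, 0.7, 0.1, 5.5, -5.5
Mean of differences = 0.8375
Numerator Σ(Δy_t−Δȳ)(Δy_{t+1}−Δȳ) = -104.2064
Denominator Σ(Δy_t−Δȳ)² = 205.3988
r_1(Δy) = -104.2064 / 205.3988 = -0.507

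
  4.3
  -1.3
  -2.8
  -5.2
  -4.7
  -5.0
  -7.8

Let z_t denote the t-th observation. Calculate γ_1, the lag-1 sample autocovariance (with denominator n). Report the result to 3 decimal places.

4.021

Mean z̄ = (4.3 − 1.3 − 2.8 − 5.2 − 4.7 − 5.0 − 7.8)/7 = -3.2143
Deviations: 7.5143, 1.9143, 0.4143, -1.9857, -1.4857, -1.7857, -4.5857
Σ_{t=1}^{6}(z_t−z̄)(z_{t+1}−z̄) = 28.1469
γ_1 = 28.1469 / 7 = 4.021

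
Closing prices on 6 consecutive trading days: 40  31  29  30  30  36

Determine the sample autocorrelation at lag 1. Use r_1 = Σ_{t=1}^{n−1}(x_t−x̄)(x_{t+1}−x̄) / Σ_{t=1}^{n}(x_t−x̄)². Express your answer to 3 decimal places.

Mean x̄ = (40 + 31 + 29 + 30 + 30 + 36)/6 = 32.6667
Deviations from mean: 7.3333, -1.6667, -3.6667, -2.6667, -2.6667, 3.3333
Σ(x_t−x̄)(x_{t+1}−x̄) = (-12.2222) + (6.1111) + (9.7778) + (7.1111) + (-8.8889) = 1.8889
Denominator Σ(x_t−x̄)² = 95.3333
r_1 = 1.8889 / 95.3333 = 0.020

0.020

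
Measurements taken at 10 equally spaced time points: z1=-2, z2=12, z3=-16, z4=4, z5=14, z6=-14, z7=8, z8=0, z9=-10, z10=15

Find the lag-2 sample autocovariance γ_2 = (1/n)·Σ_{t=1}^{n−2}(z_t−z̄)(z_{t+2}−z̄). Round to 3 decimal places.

-16.602

Mean z̄ = (-2 + 12 − 16 + 4 + 14 − 14 + 8 + 0 − 10 + 15)/10 = 1.1000
Σ_{t=1}^{8}(z_t−z̄)(z_{t+2}−z̄) = -166.0200
γ_2 = -166.0200 / 10 = -16.602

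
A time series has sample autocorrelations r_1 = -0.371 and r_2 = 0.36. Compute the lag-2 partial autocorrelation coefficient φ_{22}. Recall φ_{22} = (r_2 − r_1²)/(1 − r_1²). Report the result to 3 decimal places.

0.258

φ_{22} = (r_2 − r_1²) / (1 − r_1²)
r_1² = (-0.371)² = 0.137641
Numerator = 0.36 − 0.1376 = 0.2224; denominator = 1 − 0.1376 = 0.8624
φ_{22} = 0.2224 / 0.8624 = 0.258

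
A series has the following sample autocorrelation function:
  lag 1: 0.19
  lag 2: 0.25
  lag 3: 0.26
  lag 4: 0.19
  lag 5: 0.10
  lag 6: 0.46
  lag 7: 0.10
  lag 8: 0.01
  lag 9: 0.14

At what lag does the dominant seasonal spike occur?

The largest autocorrelation is r_6 = 0.46; the remaining lags stay at or below 0.26.
The dominant spike at lag 6 indicates a seasonal period of 6.

6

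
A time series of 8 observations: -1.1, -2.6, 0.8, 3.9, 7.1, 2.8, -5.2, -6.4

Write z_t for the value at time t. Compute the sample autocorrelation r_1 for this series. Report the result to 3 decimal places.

Mean z̄ = (-1.1 − 2.6 + 0.8 + 3.9 + 7.1 + 2.8 − 5.2 − 6.4)/8 = -0.0875
Σ(z_t−z̄)(z_{t+1}−z̄) = (2.5439) + (-2.2298) + (3.5389) + (28.6602) + (20.7539) + (-14.7623) + (32.2727) = 70.7773
Denominator Σ(z_t−z̄)² = 150.0088
r_1 = 70.7773 / 150.0088 = 0.472

0.472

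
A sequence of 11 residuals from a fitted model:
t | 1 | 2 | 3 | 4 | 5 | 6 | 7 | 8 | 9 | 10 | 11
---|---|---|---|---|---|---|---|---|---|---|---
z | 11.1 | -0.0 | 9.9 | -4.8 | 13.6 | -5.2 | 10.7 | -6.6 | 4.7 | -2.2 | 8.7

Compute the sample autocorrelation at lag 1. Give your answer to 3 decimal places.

-0.798

Mean z̄ = (11.1 − 0.0 + 9.9 − 4.8 + 13.6 − 5.2 + 10.7 − 6.6 + 4.7 − 2.2 + 8.7)/11 = 3.6273
Numerator Σ_{t=1}^{10}(z_t−z̄)(z_{t+1}−z̄) = -456.3453
Denominator Σ(z_t−z̄)² = 572.2018
r_1 = -456.3453 / 572.2018 = -0.798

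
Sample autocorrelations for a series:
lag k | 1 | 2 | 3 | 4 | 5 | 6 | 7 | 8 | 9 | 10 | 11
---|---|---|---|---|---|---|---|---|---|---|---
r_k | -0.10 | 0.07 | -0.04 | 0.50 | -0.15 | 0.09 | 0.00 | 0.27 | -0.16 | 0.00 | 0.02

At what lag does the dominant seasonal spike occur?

The largest autocorrelation is r_4 = 0.50, with a weaker echo at lag 8 (0.27); the remaining lags stay at or below 0.09.
The dominant spike at lag 4 indicates a seasonal period of 4.

4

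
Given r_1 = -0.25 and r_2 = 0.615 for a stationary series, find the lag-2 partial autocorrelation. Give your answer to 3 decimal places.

φ_{22} = (r_2 − r_1²) / (1 − r_1²)
r_1² = (-0.25)² = 0.0625
Numerator = 0.615 − 0.0625 = 0.5525; denominator = 1 − 0.0625 = 0.9375
φ_{22} = 0.5525 / 0.9375 = 0.589

0.589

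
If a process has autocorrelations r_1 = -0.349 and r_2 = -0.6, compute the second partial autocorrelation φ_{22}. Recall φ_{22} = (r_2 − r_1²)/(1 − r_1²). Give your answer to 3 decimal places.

φ_{22} = (r_2 − r_1²) / (1 − r_1²)
r_1² = (-0.349)² = 0.121801
Numerator = -0.6 − 0.1218 = -0.7218; denominator = 1 − 0.1218 = 0.8782
φ_{22} = -0.7218 / 0.8782 = -0.822

-0.822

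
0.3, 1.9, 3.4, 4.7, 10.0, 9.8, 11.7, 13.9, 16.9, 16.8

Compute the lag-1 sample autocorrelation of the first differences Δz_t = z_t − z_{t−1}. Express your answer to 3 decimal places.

-0.484

First differences Δz: 1.6, 1.5, 1.3, 5.3, -0.2, 1.9, 2.2, 3.0, -0.1
Mean of differences = 1.8333
Numerator Σ(Δz_t−Δz̄)(Δz_{t+1}−Δz̄) = -10.5811
Denominator Σ(Δz_t−Δz̄)² = 21.8400
r_1(Δz) = -10.5811 / 21.8400 = -0.484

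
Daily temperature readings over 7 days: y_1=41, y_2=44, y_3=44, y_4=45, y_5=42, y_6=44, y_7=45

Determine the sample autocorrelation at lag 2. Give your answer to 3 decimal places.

-0.204

Mean ȳ = (41 + 44 + 44 + 45 + 42 + 44 + 45)/7 = 43.5714
Deviations from mean: -2.5714, 0.4286, 0.4286, 1.4286, -1.5714, 0.4286, 1.4286
Σ(y_t−ȳ)(y_{t+2}−ȳ) = (-1.1020) + (0.6122) + (-0.6735) + (0.6122) + (-2.2449) = -2.7959
Denominator Σ(y_t−ȳ)² = 13.7143
r_2 = -2.7959 / 13.7143 = -0.204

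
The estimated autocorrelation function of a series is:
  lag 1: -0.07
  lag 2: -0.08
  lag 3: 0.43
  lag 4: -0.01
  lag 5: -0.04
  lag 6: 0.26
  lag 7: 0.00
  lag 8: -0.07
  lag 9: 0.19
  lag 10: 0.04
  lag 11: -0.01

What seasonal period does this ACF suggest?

3

The largest autocorrelation is r_3 = 0.43, with weaker echoes at lags 6 (0.26) and 9 (0.19); the remaining lags stay at or below 0.04.
The dominant spike at lag 3 indicates a seasonal period of 3.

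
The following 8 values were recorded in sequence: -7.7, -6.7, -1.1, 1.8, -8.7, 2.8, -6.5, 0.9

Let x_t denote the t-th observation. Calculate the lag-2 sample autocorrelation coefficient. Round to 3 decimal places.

0.217

Mean x̄ = (-7.7 − 6.7 − 1.1 + 1.8 − 8.7 + 2.8 − 6.5 + 0.9)/8 = -3.1500
Σ(x_t−x̄)(x_{t+2}−x̄) = (-9.3275) + (-17.5725) + (-11.3775) + (29.4525) + (18.5925) + (24.0975) = 33.8650
Denominator Σ(x_t−x̄)² = 155.8400
r_2 = 33.8650 / 155.8400 = 0.217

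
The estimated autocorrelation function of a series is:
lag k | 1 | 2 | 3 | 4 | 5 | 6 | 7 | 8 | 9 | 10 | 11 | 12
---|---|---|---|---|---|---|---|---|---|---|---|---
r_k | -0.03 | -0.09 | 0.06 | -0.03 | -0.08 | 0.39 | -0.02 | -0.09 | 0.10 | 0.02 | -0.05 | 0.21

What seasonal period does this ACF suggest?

6

The largest autocorrelation is r_6 = 0.39, with a weaker echo at lag 12 (0.21); the remaining lags stay at or below 0.10.
The dominant spike at lag 6 indicates a seasonal period of 6.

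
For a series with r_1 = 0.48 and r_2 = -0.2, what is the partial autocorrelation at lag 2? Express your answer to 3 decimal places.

-0.559

φ_{22} = (r_2 − r_1²) / (1 − r_1²)
r_1² = (0.48)² = 0.2304
Numerator = -0.2 − 0.2304 = -0.4304; denominator = 1 − 0.2304 = 0.7696
φ_{22} = -0.4304 / 0.7696 = -0.559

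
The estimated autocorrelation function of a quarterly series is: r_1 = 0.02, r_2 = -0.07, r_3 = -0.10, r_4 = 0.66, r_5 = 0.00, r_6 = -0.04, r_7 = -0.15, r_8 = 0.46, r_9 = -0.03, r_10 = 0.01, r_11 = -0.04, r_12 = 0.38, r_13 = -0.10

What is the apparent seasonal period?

The largest autocorrelation is r_4 = 0.66, with weaker echoes at lags 8 (0.46) and 12 (0.38); the remaining lags stay at or below 0.02.
The dominant spike at lag 4 indicates a seasonal period of 4.

4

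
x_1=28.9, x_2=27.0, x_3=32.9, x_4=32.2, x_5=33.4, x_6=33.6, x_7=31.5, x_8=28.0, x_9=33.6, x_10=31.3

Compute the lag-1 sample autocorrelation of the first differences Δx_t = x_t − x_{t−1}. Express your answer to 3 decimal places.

-0.466

First differences Δx: -1.9, 5.9, -0.7, 1.2, 0.2, -2.1, -3.5, 5.6, -2.3
Mean of differences = 0.2667
Numerator Σ(Δx_t−Δx̄)(Δx_{t+1}−Δx̄) = -43.3211
Denominator Σ(Δx_t−Δx̄)² = 93.0600
r_1(Δx) = -43.3211 / 93.0600 = -0.466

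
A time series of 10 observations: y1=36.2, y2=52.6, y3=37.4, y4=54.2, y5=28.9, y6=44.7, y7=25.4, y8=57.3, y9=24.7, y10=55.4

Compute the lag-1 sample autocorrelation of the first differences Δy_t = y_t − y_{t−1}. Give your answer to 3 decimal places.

First differences Δy: 16.4, -15.2, 16.8, -25.3, 15.8, -19.3, 31.9, -32.6, 30.7
Mean of differences = 2.1333
Numerator Σ(Δy_t−Δȳ)(Δy_{t+1}−Δȳ) = -4235.8211
Denominator Σ(Δy_t−Δȳ)² = 5026.3600
r_1(Δy) = -4235.8211 / 5026.3600 = -0.843

-0.843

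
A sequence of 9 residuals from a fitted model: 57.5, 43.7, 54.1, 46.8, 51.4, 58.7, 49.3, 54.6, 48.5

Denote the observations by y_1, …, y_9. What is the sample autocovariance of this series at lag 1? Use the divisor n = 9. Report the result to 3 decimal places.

-12.366

Mean ȳ = (57.5 + 43.7 + 54.1 + 46.8 + 51.4 + 58.7 + 49.3 + 54.6 + 48.5)/9 = 51.6222
Σ_{t=1}^{8}(y_t−ȳ)(y_{t+1}−ȳ) = -111.2927
γ_1 = -111.2927 / 9 = -12.366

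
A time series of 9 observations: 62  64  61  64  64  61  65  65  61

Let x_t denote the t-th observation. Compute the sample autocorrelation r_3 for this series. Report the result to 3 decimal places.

Mean x̄ = (62 + 64 + 61 + 64 + 64 + 61 + 65 + 65 + 61)/9 = 63.0000
Σ(x_t−x̄)(x_{t+3}−x̄) = (-1.0000) + (1.0000) + (4.0000) + (2.0000) + (2.0000) + (4.0000) = 12.0000
Denominator Σ(x_t−x̄)² = 24.0000
r_3 = 12.0000 / 24.0000 = 0.500

0.500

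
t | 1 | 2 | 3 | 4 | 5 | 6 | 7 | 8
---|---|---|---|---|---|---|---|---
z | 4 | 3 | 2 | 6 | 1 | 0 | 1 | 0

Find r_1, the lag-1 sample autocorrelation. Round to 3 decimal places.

0.125

Mean z̄ = (4 + 3 + 2 + 6 + 1 + 0 + 1 + 0)/8 = 2.1250
Σ(z_t−z̄)(z_{t+1}−z̄) = (1.6406) + (-0.1094) + (-0.4844) + (-4.3594) + (2.3906) + (2.3906) + (2.3906) = 3.8594
Denominator Σ(z_t−z̄)² = 30.8750
r_1 = 3.8594 / 30.8750 = 0.125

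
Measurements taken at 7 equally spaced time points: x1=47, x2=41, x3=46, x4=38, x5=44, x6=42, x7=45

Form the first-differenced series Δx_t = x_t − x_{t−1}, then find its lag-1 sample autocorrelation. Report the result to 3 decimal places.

First differences Δx: -6, 5, -8, 6, -2, 3
Mean of differences = -0.3333
Numerator Σ(Δx_t−Δx̄)(Δx_{t+1}−Δx̄) = -135.7778
Denominator Σ(Δx_t−Δx̄)² = 173.3333
r_1(Δx) = -135.7778 / 173.3333 = -0.783

-0.783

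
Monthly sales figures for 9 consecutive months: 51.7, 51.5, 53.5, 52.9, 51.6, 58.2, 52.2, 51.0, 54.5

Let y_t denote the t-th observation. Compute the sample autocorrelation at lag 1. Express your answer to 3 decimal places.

-0.288

Mean ȳ = (51.7 + 51.5 + 53.5 + 52.9 + 51.6 + 58.2 + 52.2 + 51.0 + 54.5)/9 = 53.0111
Numerator Σ_{t=1}^{8}(y_t−ȳ)(y_{t+1}−ȳ) = -11.5490
Denominator Σ(y_t−ȳ)² = 40.0889
r_1 = -11.5490 / 40.0889 = -0.288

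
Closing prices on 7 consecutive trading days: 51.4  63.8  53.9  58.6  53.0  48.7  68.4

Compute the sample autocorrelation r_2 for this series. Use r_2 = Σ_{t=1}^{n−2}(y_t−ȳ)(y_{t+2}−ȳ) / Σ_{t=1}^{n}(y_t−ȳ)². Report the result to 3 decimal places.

-0.063

Mean ȳ = (51.4 + 63.8 + 53.9 + 58.6 + 53.0 + 48.7 + 68.4)/7 = 56.8286
Deviations from mean: -5.4286, 6.9714, -2.9286, 1.7714, -3.8286, -8.1286, 11.5714
Numerator Σ_{t=1}^{5}(y_t−ȳ)(y_{t+2}−ȳ) = -19.2416
Denominator Σ(y_t−ȳ)² = 304.4143
r_2 = -19.2416 / 304.4143 = -0.063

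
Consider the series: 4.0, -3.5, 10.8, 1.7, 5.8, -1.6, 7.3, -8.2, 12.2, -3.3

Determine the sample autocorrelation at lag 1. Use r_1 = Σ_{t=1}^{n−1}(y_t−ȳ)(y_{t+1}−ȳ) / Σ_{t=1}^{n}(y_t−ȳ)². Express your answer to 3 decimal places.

-0.781

Mean ȳ = (4.0 − 3.5 + 10.8 + 1.7 + 5.8 − 1.6 + 7.3 − 8.2 + 12.2 − 3.3)/10 = 2.5200
Numerator Σ_{t=1}^{9}(y_t−ȳ)(y_{t+1}−ȳ) = -312.7904
Denominator Σ(y_t−ȳ)² = 400.7360
r_1 = -312.7904 / 400.7360 = -0.781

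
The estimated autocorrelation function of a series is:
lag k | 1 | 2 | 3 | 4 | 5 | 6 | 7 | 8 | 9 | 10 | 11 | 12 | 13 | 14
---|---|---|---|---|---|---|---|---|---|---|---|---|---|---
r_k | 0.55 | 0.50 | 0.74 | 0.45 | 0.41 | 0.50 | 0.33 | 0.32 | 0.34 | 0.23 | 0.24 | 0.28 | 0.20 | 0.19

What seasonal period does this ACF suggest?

The largest autocorrelation is r_3 = 0.74; the remaining lags stay at or below 0.55. The elevated value at lag 1 (0.55), dropping to 0.50 at lag 2, reflects decaying short-term dependence rather than seasonality.
The dominant spike at lag 3 indicates a seasonal period of 3.

3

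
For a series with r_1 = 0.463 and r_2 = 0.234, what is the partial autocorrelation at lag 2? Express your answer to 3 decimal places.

φ_{22} = (r_2 − r_1²) / (1 − r_1²)
r_1² = (0.463)² = 0.214369
Numerator = 0.234 − 0.2144 = 0.0196; denominator = 1 − 0.2144 = 0.7856
φ_{22} = 0.0196 / 0.7856 = 0.025

0.025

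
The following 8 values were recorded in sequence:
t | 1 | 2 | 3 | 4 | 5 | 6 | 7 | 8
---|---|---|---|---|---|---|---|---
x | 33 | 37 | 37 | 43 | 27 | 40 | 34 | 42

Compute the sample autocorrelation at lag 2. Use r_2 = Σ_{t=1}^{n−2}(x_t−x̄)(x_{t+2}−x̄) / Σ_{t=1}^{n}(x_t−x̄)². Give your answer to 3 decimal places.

Mean x̄ = (33 + 37 + 37 + 43 + 27 + 40 + 34 + 42)/8 = 36.6250
Deviations from mean: -3.6250, 0.3750, 0.3750, 6.3750, -9.6250, 3.3750, -2.6250, 5.3750
Σ(x_t−x̄)(x_{t+2}−x̄) = (-1.3594) + (2.3906) + (-3.6094) + (21.5156) + (25.2656) + (18.1406) = 62.3438
Denominator Σ(x_t−x̄)² = 193.8750
r_2 = 62.3438 / 193.8750 = 0.322

0.322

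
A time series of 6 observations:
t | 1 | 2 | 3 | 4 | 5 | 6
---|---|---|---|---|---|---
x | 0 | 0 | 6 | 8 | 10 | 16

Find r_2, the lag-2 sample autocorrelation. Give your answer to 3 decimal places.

0.031

Mean x̄ = (0 + 0 + 6 + 8 + 10 + 16)/6 = 6.6667
Numerator Σ_{t=1}^{4}(x_t−x̄)(x_{t+2}−x̄) = 5.7778
Denominator Σ(x_t−x̄)² = 189.3333
r_2 = 5.7778 / 189.3333 = 0.031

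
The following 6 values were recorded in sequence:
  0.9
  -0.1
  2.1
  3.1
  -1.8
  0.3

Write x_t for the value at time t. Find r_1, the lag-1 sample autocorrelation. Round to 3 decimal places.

Mean x̄ = (0.9 − 0.1 + 2.1 + 3.1 − 1.8 + 0.3)/6 = 0.7500
Σ(x_t−x̄)(x_{t+1}−x̄) = (-0.1275) + (-1.1475) + (3.1725) + (-5.9925) + (1.1475) = -2.9475
Denominator Σ(x_t−x̄)² = 14.7950
r_1 = -2.9475 / 14.7950 = -0.199

-0.199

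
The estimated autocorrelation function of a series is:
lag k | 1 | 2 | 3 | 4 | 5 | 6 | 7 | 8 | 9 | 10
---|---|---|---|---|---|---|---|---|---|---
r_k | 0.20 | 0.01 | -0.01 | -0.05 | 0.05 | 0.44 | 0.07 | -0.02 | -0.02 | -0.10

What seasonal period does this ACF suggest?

6

The largest autocorrelation is r_6 = 0.44; the remaining lags stay at or below 0.20. The elevated value at lag 1 (0.20), dropping to 0.01 at lag 2, reflects decaying short-term dependence rather than seasonality.
The dominant spike at lag 6 indicates a seasonal period of 6.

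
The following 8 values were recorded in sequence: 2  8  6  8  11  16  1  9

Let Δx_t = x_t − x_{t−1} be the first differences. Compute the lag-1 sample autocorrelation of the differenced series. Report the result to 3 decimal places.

-0.511

First differences Δx: 6, -2, 2, 3, 5, -15, 8
Mean of differences = 1.0000
Numerator Σ(Δx_t−Δx̄)(Δx_{t+1}−Δx̄) = -184.0000
Denominator Σ(Δx_t−Δx̄)² = 360.0000
r_1(Δx) = -184.0000 / 360.0000 = -0.511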